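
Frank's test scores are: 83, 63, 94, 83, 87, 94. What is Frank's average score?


Add the scores:
83 + 63 + 94 + 83 + 87 + 94 = 504
Divide by the number of tests:
504 / 6 = 84

84


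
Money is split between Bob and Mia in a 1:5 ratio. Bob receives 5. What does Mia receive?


Find the multiplier:
5 / 1 = 5
Apply to Mia's share:
5 x 5 = 25

25


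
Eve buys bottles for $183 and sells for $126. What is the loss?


Selling price = $126
Cost price = $183
Loss = cost price - selling price:
Loss = $183 - $126 = $57

$57


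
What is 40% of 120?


Convert percentage to decimal:
40% = 0.4
Multiply:
120 x 0.4 = 48

48


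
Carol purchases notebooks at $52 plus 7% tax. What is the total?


Calculate the tax:
7% of $52 = $3.64
Add tax to price:
$52 + $3.64 = $55.64

$55.64


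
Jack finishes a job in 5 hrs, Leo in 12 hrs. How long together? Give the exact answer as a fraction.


Jack's rate: 1/5 of the job per hour
Leo's rate: 1/12 of the job per hour
Combined rate: 1/5 + 1/12 = 17/60 per hour
Time = 1 / (17/60) = 60/17 hours (≈ 3.53 hours)

60/17 hours


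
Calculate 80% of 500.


Convert percentage to decimal:
80% = 0.8
Multiply:
500 x 0.8 = 400

400


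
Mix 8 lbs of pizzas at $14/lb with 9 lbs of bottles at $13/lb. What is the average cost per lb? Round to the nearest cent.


Cost of pizzas:
8 x $14 = $112
Cost of bottles:
9 x $13 = $117
Total cost: $112 + $117 = $229
Total weight: 17 lbs
Average: $229 / 17 = $13.4705... ≈ $13.47/lb

$13.47/lb


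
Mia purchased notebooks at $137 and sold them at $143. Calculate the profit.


Selling price = $143
Cost price = $137
Profit = selling price - cost price:
Profit = $143 - $137 = $6

$6


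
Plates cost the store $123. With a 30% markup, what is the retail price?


Calculate the markup amount:
30% of $123 = $36.90
Add to cost:
$123 + $36.90 = $159.90

$159.90


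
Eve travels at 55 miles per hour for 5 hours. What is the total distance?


Use the formula: distance = speed x time
Speed = 55 mph, Time = 5 hours
55 x 5 = 275 miles

275 miles


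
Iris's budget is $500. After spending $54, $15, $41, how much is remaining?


Add up expenses:
$54 + $15 + $41 = $110
Subtract from budget:
$500 - $110 = $390

$390


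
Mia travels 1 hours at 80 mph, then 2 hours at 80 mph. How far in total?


Leg 1 distance:
80 x 1 = 80 miles
Leg 2 distance:
80 x 2 = 160 miles
Total distance:
80 + 160 = 240 miles

240 miles


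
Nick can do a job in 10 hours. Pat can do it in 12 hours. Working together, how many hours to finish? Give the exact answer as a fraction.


Nick's rate: 1/10 of the job per hour
Pat's rate: 1/12 of the job per hour
Combined rate: 1/10 + 1/12 = 11/60 per hour
Time = 1 / (11/60) = 60/11 hours (≈ 5.45 hours)

60/11 hours


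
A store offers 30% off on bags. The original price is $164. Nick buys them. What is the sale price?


Calculate the discount amount:
30% of $164 = $49.20
Subtract from original:
$164 - $49.20 = $114.80

$114.80


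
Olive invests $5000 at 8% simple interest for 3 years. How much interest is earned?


Use the formula I = P x R x T / 100
P x R x T = 5000 x 8 x 3 = 120000
I = 120000 / 100 = $1200

$1200


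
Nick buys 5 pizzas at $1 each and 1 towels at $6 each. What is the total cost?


Cost of pizzas:
5 x $1 = $5
Cost of towels:
1 x $6 = $6
Add both:
$5 + $6 = $11

$11


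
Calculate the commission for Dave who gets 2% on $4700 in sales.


Convert rate to decimal:
2% = 0.02
Multiply by sales:
$4700 x 0.02 = $94

$94


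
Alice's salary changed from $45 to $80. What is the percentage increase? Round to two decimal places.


Find the absolute change:
|80 - 45| = 35
Divide by original and multiply by 100:
35 / 45 x 100 = 77.7777...% ≈ 77.78%

77.78%


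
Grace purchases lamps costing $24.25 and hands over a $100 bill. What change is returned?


Start with the amount paid:
$100
Subtract the price:
$100 - $24.25 = $75.75

$75.75


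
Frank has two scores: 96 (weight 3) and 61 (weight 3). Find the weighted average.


Weighted sum:
3 x 96 + 3 x 61 = 471
Total weight:
3 + 3 = 6
Weighted average:
471 / 6 = 78.5

78.5


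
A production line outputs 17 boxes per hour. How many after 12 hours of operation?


Production rate: 17 boxes per hour
Time: 12 hours
Total: 17 x 12 = 204 boxes

204 boxes


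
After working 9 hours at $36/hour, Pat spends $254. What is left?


Calculate earnings:
9 x $36 = $324
Subtract spending:
$324 - $254 = $70

$70


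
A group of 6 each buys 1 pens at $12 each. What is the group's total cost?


Cost per person:
1 x $12 = $12
Group total:
6 x $12 = $72

$72


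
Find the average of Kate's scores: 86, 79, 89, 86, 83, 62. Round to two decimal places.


Add the scores:
86 + 79 + 89 + 86 + 83 + 62 = 485
Divide by the number of tests:
485 / 6 = 80.8333... ≈ 80.83

80.83


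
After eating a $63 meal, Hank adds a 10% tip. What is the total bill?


Calculate the tip:
10% of $63 = $6.30
Add tip to meal cost:
$63 + $6.30 = $69.30

$69.30


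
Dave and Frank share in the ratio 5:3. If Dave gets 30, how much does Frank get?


Find the multiplier:
30 / 5 = 6
Apply to Frank's share:
3 x 6 = 18

18


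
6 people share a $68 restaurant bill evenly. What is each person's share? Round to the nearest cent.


Total bill: $68
Number of people: 6
Each pays: $68 / 6 = $11.3333... ≈ $11.33

$11.33


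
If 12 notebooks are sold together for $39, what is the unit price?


Total cost: $39
Number of items: 12
Unit price: $39 / 12 = $3.25

$3.25


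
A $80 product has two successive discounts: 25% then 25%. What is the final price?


First discount:
25% of $80 = $20
Price after first discount:
$80 - $20 = $60
Second discount:
25% of $60 = $15
Final price:
$60 - $15 = $45

$45


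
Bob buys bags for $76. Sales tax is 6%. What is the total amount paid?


Calculate the tax:
6% of $76 = $4.56
Add tax to price:
$76 + $4.56 = $80.56

$80.56


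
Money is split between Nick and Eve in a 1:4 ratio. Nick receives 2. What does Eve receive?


Find the multiplier:
2 / 1 = 2
Apply to Eve's share:
4 x 2 = 8

8


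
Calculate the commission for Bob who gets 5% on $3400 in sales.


Convert rate to decimal:
5% = 0.05
Multiply by sales:
$3400 x 0.05 = $170

$170


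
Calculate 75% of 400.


Convert percentage to decimal:
75% = 0.75
Multiply:
400 x 0.75 = 300

300


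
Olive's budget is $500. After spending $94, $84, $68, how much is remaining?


Add up expenses:
$94 + $84 + $68 = $246
Subtract from budget:
$500 - $246 = $254

$254


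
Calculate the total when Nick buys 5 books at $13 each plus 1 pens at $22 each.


Cost of books:
5 x $13 = $65
Cost of pens:
1 x $22 = $22
Add both:
$65 + $22 = $87

$87


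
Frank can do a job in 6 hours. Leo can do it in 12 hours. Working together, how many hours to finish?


Frank's rate: 1/6 of the job per hour
Leo's rate: 1/12 of the job per hour
Combined rate: 1/6 + 1/12 = 1/4 per hour
Time = 1 / (1/4) = 4 hours

4 hours


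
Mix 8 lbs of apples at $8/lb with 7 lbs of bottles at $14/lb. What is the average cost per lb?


Cost of apples:
8 x $8 = $64
Cost of bottles:
7 x $14 = $98
Total cost: $64 + $98 = $162
Total weight: 15 lbs
Average: $162 / 15 = $10.80/lb

$10.80/lb


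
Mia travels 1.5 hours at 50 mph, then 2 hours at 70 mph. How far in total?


Leg 1 distance:
50 x 1.5 = 75 miles
Leg 2 distance:
70 x 2 = 140 miles
Total distance:
75 + 140 = 215 miles

215 miles


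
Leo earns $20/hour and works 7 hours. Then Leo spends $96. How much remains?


Calculate earnings:
7 x $20 = $140
Subtract spending:
$140 - $96 = $44

$44


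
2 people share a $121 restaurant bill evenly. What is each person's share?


Total bill: $121
Number of people: 2
Each pays: $121 / 2 = $60.50

$60.50


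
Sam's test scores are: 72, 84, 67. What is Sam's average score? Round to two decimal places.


Add the scores:
72 + 84 + 67 = 223
Divide by the number of tests:
223 / 3 = 74.3333... ≈ 74.33

74.33


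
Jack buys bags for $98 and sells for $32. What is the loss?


Selling price = $32
Cost price = $98
Loss = cost price - selling price:
Loss = $98 - $32 = $66

$66


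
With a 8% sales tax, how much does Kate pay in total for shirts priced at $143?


Calculate the tax:
8% of $143 = $11.44
Add tax to price:
$143 + $11.44 = $154.44

$154.44


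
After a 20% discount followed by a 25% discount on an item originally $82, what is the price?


First discount:
20% of $82 = $16.40
Price after first discount:
$82 - $16.40 = $65.60
Second discount:
25% of $65.60 = $16.40
Final price:
$65.60 - $16.40 = $49.20

$49.20


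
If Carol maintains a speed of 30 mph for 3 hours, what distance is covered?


Use the formula: distance = speed x time
Speed = 30 mph, Time = 3 hours
30 x 3 = 90 miles

90 miles


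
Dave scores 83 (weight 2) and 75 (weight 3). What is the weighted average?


Weighted sum:
2 x 83 + 3 x 75 = 391
Total weight:
2 + 3 = 5
Weighted average:
391 / 5 = 78.2

78.2


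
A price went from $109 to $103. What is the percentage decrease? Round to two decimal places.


Find the absolute change:
|103 - 109| = 6
Divide by original and multiply by 100:
6 / 109 x 100 = 5.5045...% ≈ 5.5%

5.5%


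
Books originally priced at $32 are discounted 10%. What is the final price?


Calculate the discount amount:
10% of $32 = $3.20
Subtract from original:
$32 - $3.20 = $28.80

$28.80


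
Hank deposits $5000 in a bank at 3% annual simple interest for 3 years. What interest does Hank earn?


Use the formula I = P x R x T / 100
P x R x T = 5000 x 3 x 3 = 45000
I = 45000 / 100 = $450

$450


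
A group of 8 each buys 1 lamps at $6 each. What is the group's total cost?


Cost per person:
1 x $6 = $6
Group total:
8 x $6 = $48

$48


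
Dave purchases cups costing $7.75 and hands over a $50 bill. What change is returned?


Start with the amount paid:
$50
Subtract the price:
$50 - $7.75 = $42.25

$42.25


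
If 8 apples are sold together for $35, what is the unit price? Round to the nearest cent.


Total cost: $35
Number of items: 8
Unit price: $35 / 8 = $4.375 ≈ $4.38

$4.38


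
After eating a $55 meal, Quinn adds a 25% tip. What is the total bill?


Calculate the tip:
25% of $55 = $13.75
Add tip to meal cost:
$55 + $13.75 = $68.75

$68.75


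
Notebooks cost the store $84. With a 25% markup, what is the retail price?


Calculate the markup amount:
25% of $84 = $21
Add to cost:
$84 + $21 = $105

$105


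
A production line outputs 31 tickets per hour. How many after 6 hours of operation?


Production rate: 31 tickets per hour
Time: 6 hours
Total: 31 x 6 = 186 tickets

186 tickets


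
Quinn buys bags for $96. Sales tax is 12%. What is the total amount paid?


Calculate the tax:
12% of $96 = $11.52
Add tax to price:
$96 + $11.52 = $107.52

$107.52


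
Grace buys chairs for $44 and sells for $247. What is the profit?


Selling price = $247
Cost price = $44
Profit = selling price - cost price:
Profit = $247 - $44 = $203

$203


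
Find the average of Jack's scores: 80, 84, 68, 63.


Add the scores:
80 + 84 + 68 + 63 = 295
Divide by the number of tests:
295 / 4 = 73.75

73.75


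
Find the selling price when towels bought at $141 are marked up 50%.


Calculate the markup amount:
50% of $141 = $70.50
Add to cost:
$141 + $70.50 = $211.50

$211.50


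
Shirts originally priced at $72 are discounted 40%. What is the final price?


Calculate the discount amount:
40% of $72 = $28.80
Subtract from original:
$72 - $28.80 = $43.20

$43.20


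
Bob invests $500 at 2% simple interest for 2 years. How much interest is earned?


Use the formula I = P x R x T / 100
P x R x T = 500 x 2 x 2 = 2000
I = 2000 / 100 = $20

$20


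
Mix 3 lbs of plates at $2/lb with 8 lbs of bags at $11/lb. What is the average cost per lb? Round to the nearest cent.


Cost of plates:
3 x $2 = $6
Cost of bags:
8 x $11 = $88
Total cost: $6 + $88 = $94
Total weight: 11 lbs
Average: $94 / 11 = $8.5454... ≈ $8.55/lb

$8.55/lb


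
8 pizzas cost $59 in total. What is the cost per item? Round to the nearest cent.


Total cost: $59
Number of items: 8
Unit price: $59 / 8 = $7.375 ≈ $7.38

$7.38


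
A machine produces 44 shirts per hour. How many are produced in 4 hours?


Production rate: 44 shirts per hour
Time: 4 hours
Total: 44 x 4 = 176 shirts

176 shirts


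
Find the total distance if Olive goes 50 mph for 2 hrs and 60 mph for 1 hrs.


Leg 1 distance:
50 x 2 = 100 miles
Leg 2 distance:
60 x 1 = 60 miles
Total distance:
100 + 60 = 160 miles

160 miles


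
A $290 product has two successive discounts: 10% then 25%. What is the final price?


First discount:
10% of $290 = $29
Price after first discount:
$290 - $29 = $261
Second discount:
25% of $261 = $65.25
Final price:
$261 - $65.25 = $195.75

$195.75


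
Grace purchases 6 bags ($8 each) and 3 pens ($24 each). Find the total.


Cost of bags:
6 x $8 = $48
Cost of pens:
3 x $24 = $72
Add both:
$48 + $72 = $120

$120


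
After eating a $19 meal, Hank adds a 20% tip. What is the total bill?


Calculate the tip:
20% of $19 = $3.80
Add tip to meal cost:
$19 + $3.80 = $22.80

$22.80


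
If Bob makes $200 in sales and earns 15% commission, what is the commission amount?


Convert rate to decimal:
15% = 0.15
Multiply by sales:
$200 x 0.15 = $30

$30


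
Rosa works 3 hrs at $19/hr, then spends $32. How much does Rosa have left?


Calculate earnings:
3 x $19 = $57
Subtract spending:
$57 - $32 = $25

$25


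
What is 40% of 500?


Convert percentage to decimal:
40% = 0.4
Multiply:
500 x 0.4 = 200

200


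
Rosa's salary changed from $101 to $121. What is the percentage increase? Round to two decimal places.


Find the absolute change:
|121 - 101| = 20
Divide by original and multiply by 100:
20 / 101 x 100 = 19.8019...% ≈ 19.8%

19.8%


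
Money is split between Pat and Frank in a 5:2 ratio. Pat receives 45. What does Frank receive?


Find the multiplier:
45 / 5 = 9
Apply to Frank's share:
2 x 9 = 18

18


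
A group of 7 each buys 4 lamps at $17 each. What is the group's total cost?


Cost per person:
4 x $17 = $68
Group total:
7 x $68 = $476

$476


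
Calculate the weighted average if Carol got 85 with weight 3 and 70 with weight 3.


Weighted sum:
3 x 85 + 3 x 70 = 465
Total weight:
3 + 3 = 6
Weighted average:
465 / 6 = 77.5

77.5


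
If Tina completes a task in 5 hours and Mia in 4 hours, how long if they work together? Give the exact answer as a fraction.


Tina's rate: 1/5 of the job per hour
Mia's rate: 1/4 of the job per hour
Combined rate: 1/5 + 1/4 = 9/20 per hour
Time = 1 / (9/20) = 20/9 hours (≈ 2.22 hours)

20/9 hours


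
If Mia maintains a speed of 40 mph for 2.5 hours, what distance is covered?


Use the formula: distance = speed x time
Speed = 40 mph, Time = 2.5 hours
40 x 2.5 = 100 miles

100 miles


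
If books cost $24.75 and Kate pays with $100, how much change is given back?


Start with the amount paid:
$100
Subtract the price:
$100 - $24.75 = $75.25

$75.25


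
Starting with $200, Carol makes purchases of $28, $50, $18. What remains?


Add up expenses:
$28 + $50 + $18 = $96
Subtract from budget:
$200 - $96 = $104

$104


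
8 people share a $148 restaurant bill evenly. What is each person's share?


Total bill: $148
Number of people: 8
Each pays: $148 / 8 = $18.50

$18.50


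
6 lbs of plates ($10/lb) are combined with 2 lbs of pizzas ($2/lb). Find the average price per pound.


Cost of plates:
6 x $10 = $60
Cost of pizzas:
2 x $2 = $4
Total cost: $60 + $4 = $64
Total weight: 8 lbs
Average: $64 / 8 = $8/lb

$8/lb


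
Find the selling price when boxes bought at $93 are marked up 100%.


Calculate the markup amount:
100% of $93 = $93
Add to cost:
$93 + $93 = $186

$186


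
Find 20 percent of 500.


Convert percentage to decimal:
20% = 0.2
Multiply:
500 x 0.2 = 100

100


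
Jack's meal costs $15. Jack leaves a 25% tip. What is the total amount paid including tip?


Calculate the tip:
25% of $15 = $3.75
Add tip to meal cost:
$15 + $3.75 = $18.75

$18.75


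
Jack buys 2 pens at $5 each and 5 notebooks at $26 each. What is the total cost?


Cost of pens:
2 x $5 = $10
Cost of notebooks:
5 x $26 = $130
Add both:
$10 + $130 = $140

$140


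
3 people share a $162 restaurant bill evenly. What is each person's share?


Total bill: $162
Number of people: 3
Each pays: $162 / 3 = $54

$54


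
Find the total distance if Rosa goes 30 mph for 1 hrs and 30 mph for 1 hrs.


Leg 1 distance:
30 x 1 = 30 miles
Leg 2 distance:
30 x 1 = 30 miles
Total distance:
30 + 30 = 60 miles

60 miles


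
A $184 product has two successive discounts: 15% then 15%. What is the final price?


First discount:
15% of $184 = $27.60
Price after first discount:
$184 - $27.60 = $156.40
Second discount:
15% of $156.40 = $23.46
Final price:
$156.40 - $23.46 = $132.94

$132.94


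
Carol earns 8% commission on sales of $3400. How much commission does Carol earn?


Convert rate to decimal:
8% = 0.08
Multiply by sales:
$3400 x 0.08 = $272

$272


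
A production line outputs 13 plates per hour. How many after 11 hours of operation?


Production rate: 13 plates per hour
Time: 11 hours
Total: 13 x 11 = 143 plates

143 plates


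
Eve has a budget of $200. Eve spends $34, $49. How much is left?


Add up expenses:
$34 + $49 = $83
Subtract from budget:
$200 - $83 = $117

$117


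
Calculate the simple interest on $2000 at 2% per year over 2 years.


Use the formula I = P x R x T / 100
P x R x T = 2000 x 2 x 2 = 8000
I = 8000 / 100 = $80

$80


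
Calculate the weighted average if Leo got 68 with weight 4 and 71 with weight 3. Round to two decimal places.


Weighted sum:
4 x 68 + 3 x 71 = 485
Total weight:
4 + 3 = 7
Weighted average:
485 / 7 = 69.2857... ≈ 69.29

69.29


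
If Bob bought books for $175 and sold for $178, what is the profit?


Selling price = $178
Cost price = $175
Profit = selling price - cost price:
Profit = $178 - $175 = $3

$3


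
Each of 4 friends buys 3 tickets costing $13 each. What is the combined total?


Cost per person:
3 x $13 = $39
Group total:
4 x $39 = $156

$156


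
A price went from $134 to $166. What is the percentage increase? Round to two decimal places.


Find the absolute change:
|166 - 134| = 32
Divide by original and multiply by 100:
32 / 134 x 100 = 23.8805...% ≈ 23.88%

23.88%


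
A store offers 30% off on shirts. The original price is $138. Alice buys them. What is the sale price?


Calculate the discount amount:
30% of $138 = $41.40
Subtract from original:
$138 - $41.40 = $96.60

$96.60


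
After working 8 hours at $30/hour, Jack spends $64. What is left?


Calculate earnings:
8 x $30 = $240
Subtract spending:
$240 - $64 = $176

$176


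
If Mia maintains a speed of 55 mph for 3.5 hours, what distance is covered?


Use the formula: distance = speed x time
Speed = 55 mph, Time = 3.5 hours
55 x 3.5 = 192.5 miles

192.5 miles


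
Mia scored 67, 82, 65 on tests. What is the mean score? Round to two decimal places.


Add the scores:
67 + 82 + 65 = 214
Divide by the number of tests:
214 / 3 = 71.3333... ≈ 71.33

71.33


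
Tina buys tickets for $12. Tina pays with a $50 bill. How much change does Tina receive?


Start with the amount paid:
$50
Subtract the price:
$50 - $12 = $38

$38


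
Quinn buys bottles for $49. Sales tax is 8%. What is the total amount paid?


Calculate the tax:
8% of $49 = $3.92
Add tax to price:
$49 + $3.92 = $52.92

$52.92


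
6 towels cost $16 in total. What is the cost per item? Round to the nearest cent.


Total cost: $16
Number of items: 6
Unit price: $16 / 6 = $2.6666... ≈ $2.67

$2.67


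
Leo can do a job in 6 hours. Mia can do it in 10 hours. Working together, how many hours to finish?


Leo's rate: 1/6 of the job per hour
Mia's rate: 1/10 of the job per hour
Combined rate: 1/6 + 1/10 = 4/15 per hour
Time = 1 / (4/15) = 15/4 = 3.75 hours

3.75 hours


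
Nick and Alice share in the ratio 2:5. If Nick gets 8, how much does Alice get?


Find the multiplier:
8 / 2 = 4
Apply to Alice's share:
5 x 4 = 20

20


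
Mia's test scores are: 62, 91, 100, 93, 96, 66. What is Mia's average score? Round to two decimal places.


Add the scores:
62 + 91 + 100 + 93 + 96 + 66 = 508
Divide by the number of tests:
508 / 6 = 84.6666... ≈ 84.67

84.67


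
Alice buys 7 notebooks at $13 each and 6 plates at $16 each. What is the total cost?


Cost of notebooks:
7 x $13 = $91
Cost of plates:
6 x $16 = $96
Add both:
$91 + $96 = $187

$187


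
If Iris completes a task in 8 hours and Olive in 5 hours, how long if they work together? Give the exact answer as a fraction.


Iris's rate: 1/8 of the job per hour
Olive's rate: 1/5 of the job per hour
Combined rate: 1/8 + 1/5 = 13/40 per hour
Time = 1 / (13/40) = 40/13 hours (≈ 3.08 hours)

40/13 hours


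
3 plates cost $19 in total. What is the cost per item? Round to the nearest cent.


Total cost: $19
Number of items: 3
Unit price: $19 / 3 = $6.3333... ≈ $6.33

$6.33


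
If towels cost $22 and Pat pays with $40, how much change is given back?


Start with the amount paid:
$40
Subtract the price:
$40 - $22 = $18

$18


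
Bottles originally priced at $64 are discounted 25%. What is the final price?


Calculate the discount amount:
25% of $64 = $16
Subtract from original:
$64 - $16 = $48

$48


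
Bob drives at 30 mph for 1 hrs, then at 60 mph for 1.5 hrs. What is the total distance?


Leg 1 distance:
30 x 1 = 30 miles
Leg 2 distance:
60 x 1.5 = 90 miles
Total distance:
30 + 90 = 120 miles

120 miles


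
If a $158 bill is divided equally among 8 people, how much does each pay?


Total bill: $158
Number of people: 8
Each pays: $158 / 8 = $19.75

$19.75


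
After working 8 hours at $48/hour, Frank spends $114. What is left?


Calculate earnings:
8 x $48 = $384
Subtract spending:
$384 - $114 = $270

$270


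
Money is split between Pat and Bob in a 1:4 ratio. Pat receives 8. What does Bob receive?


Find the multiplier:
8 / 1 = 8
Apply to Bob's share:
4 x 8 = 32

32


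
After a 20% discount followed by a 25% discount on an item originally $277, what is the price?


First discount:
20% of $277 = $55.40
Price after first discount:
$277 - $55.40 = $221.60
Second discount:
25% of $221.60 = $55.40
Final price:
$221.60 - $55.40 = $166.20

$166.20


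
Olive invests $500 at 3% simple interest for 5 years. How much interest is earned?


Use the formula I = P x R x T / 100
P x R x T = 500 x 3 x 5 = 7500
I = 7500 / 100 = $75

$75


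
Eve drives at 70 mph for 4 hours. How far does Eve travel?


Use the formula: distance = speed x time
Speed = 70 mph, Time = 4 hours
70 x 4 = 280 miles

280 miles


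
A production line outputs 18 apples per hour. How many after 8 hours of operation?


Production rate: 18 apples per hour
Time: 8 hours
Total: 18 x 8 = 144 apples

144 apples


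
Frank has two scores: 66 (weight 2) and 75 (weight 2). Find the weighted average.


Weighted sum:
2 x 66 + 2 x 75 = 282
Total weight:
2 + 2 = 4
Weighted average:
282 / 4 = 70.5

70.5


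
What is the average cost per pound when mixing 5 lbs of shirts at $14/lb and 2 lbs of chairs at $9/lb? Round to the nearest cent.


Cost of shirts:
5 x $14 = $70
Cost of chairs:
2 x $9 = $18
Total cost: $70 + $18 = $88
Total weight: 7 lbs
Average: $88 / 7 = $12.5714... ≈ $12.57/lb

$12.57/lb


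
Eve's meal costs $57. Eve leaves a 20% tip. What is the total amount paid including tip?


Calculate the tip:
20% of $57 = $11.40
Add tip to meal cost:
$57 + $11.40 = $68.40

$68.40


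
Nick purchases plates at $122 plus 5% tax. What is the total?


Calculate the tax:
5% of $122 = $6.10
Add tax to price:
$122 + $6.10 = $128.10

$128.10


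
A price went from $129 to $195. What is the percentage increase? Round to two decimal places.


Find the absolute change:
|195 - 129| = 66
Divide by original and multiply by 100:
66 / 129 x 100 = 51.1627...% ≈ 51.16%

51.16%


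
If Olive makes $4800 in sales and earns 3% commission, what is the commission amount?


Convert rate to decimal:
3% = 0.03
Multiply by sales:
$4800 x 0.03 = $144

$144


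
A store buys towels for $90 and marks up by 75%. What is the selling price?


Calculate the markup amount:
75% of $90 = $67.50
Add to cost:
$90 + $67.50 = $157.50

$157.50


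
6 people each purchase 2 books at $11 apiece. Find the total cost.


Cost per person:
2 x $11 = $22
Group total:
6 x $22 = $132

$132


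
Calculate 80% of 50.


Convert percentage to decimal:
80% = 0.8
Multiply:
50 x 0.8 = 40

40


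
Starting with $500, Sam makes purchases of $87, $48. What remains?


Add up expenses:
$87 + $48 = $135
Subtract from budget:
$500 - $135 = $365

$365


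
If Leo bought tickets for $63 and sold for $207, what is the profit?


Selling price = $207
Cost price = $63
Profit = selling price - cost price:
Profit = $207 - $63 = $144

$144


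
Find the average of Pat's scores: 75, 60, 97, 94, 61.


Add the scores:
75 + 60 + 97 + 94 + 61 = 387
Divide by the number of tests:
387 / 5 = 77.4

77.4


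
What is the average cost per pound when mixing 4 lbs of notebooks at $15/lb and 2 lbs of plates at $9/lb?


Cost of notebooks:
4 x $15 = $60
Cost of plates:
2 x $9 = $18
Total cost: $60 + $18 = $78
Total weight: 6 lbs
Average: $78 / 6 = $13/lb

$13/lb


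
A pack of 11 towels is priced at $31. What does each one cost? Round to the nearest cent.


Total cost: $31
Number of items: 11
Unit price: $31 / 11 = $2.8181... ≈ $2.82

$2.82


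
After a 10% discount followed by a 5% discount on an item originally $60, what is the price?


First discount:
10% of $60 = $6
Price after first discount:
$60 - $6 = $54
Second discount:
5% of $54 = $2.70
Final price:
$54 - $2.70 = $51.30

$51.30


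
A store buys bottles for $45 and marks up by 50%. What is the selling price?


Calculate the markup amount:
50% of $45 = $22.50
Add to cost:
$45 + $22.50 = $67.50

$67.50


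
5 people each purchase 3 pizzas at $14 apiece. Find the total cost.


Cost per person:
3 x $14 = $42
Group total:
5 x $42 = $210

$210


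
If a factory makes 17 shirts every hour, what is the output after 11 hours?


Production rate: 17 shirts per hour
Time: 11 hours
Total: 17 x 11 = 187 shirts

187 shirts


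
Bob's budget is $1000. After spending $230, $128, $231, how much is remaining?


Add up expenses:
$230 + $128 + $231 = $589
Subtract from budget:
$1000 - $589 = $411

$411


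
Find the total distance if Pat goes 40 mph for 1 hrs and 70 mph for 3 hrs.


Leg 1 distance:
40 x 1 = 40 miles
Leg 2 distance:
70 x 3 = 210 miles
Total distance:
40 + 210 = 250 miles

250 miles


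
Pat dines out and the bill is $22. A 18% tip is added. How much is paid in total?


Calculate the tip:
18% of $22 = $3.96
Add tip to meal cost:
$22 + $3.96 = $25.96

$25.96


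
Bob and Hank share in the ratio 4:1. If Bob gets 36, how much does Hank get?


Find the multiplier:
36 / 4 = 9
Apply to Hank's share:
1 x 9 = 9

9


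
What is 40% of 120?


Convert percentage to decimal:
40% = 0.4
Multiply:
120 x 0.4 = 48

48


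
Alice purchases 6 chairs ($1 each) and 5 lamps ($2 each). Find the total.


Cost of chairs:
6 x $1 = $6
Cost of lamps:
5 x $2 = $10
Add both:
$6 + $10 = $16

$16


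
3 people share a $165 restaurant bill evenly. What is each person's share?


Total bill: $165
Number of people: 3
Each pays: $165 / 3 = $55

$55


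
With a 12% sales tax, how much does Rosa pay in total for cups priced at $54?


Calculate the tax:
12% of $54 = $6.48
Add tax to price:
$54 + $6.48 = $60.48

$60.48


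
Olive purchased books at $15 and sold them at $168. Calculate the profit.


Selling price = $168
Cost price = $15
Profit = selling price - cost price:
Profit = $168 - $15 = $153

$153


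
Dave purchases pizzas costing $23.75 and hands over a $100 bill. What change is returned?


Start with the amount paid:
$100
Subtract the price:
$100 - $23.75 = $76.25

$76.25


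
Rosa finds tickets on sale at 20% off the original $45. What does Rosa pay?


Calculate the discount amount:
20% of $45 = $9
Subtract from original:
$45 - $9 = $36

$36


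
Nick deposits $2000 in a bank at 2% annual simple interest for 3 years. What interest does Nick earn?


Use the formula I = P x R x T / 100
P x R x T = 2000 x 2 x 3 = 12000
I = 12000 / 100 = $120

$120


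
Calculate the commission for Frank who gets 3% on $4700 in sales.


Convert rate to decimal:
3% = 0.03
Multiply by sales:
$4700 x 0.03 = $141

$141


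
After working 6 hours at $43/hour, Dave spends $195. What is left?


Calculate earnings:
6 x $43 = $258
Subtract spending:
$258 - $195 = $63

$63


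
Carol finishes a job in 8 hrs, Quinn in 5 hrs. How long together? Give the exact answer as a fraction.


Carol's rate: 1/8 of the job per hour
Quinn's rate: 1/5 of the job per hour
Combined rate: 1/8 + 1/5 = 13/40 per hour
Time = 1 / (13/40) = 40/13 hours (≈ 3.08 hours)

40/13 hours


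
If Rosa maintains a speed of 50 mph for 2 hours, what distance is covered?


Use the formula: distance = speed x time
Speed = 50 mph, Time = 2 hours
50 x 2 = 100 miles

100 miles


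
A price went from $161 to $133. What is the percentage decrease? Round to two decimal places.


Find the absolute change:
|133 - 161| = 28
Divide by original and multiply by 100:
28 / 161 x 100 = 17.3913...% ≈ 17.39%

17.39%


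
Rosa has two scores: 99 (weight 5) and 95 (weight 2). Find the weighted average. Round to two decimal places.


Weighted sum:
5 x 99 + 2 x 95 = 685
Total weight:
5 + 2 = 7
Weighted average:
685 / 7 = 97.8571... ≈ 97.86

97.86


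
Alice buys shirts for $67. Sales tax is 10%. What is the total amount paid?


Calculate the tax:
10% of $67 = $6.70
Add tax to price:
$67 + $6.70 = $73.70

$73.70


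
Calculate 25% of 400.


Convert percentage to decimal:
25% = 0.25
Multiply:
400 x 0.25 = 100

100


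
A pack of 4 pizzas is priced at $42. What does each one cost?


Total cost: $42
Number of items: 4
Unit price: $42 / 4 = $10.50

$10.50


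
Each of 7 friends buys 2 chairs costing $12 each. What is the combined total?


Cost per person:
2 x $12 = $24
Group total:
7 x $24 = $168

$168


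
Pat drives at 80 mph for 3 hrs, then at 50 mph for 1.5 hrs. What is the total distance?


Leg 1 distance:
80 x 3 = 240 miles
Leg 2 distance:
50 x 1.5 = 75 miles
Total distance:
240 + 75 = 315 miles

315 miles


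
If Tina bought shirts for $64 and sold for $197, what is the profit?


Selling price = $197
Cost price = $64
Profit = selling price - cost price:
Profit = $197 - $64 = $133

$133


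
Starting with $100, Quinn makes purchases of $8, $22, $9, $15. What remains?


Add up expenses:
$8 + $22 + $9 + $15 = $54
Subtract from budget:
$100 - $54 = $46

$46


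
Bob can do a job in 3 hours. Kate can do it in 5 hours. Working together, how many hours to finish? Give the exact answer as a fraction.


Bob's rate: 1/3 of the job per hour
Kate's rate: 1/5 of the job per hour
Combined rate: 1/3 + 1/5 = 8/15 per hour
Time = 1 / (8/15) = 15/8 hours (≈ 1.88 hours)

15/8 hours


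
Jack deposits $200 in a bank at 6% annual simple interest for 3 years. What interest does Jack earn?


Use the formula I = P x R x T / 100
P x R x T = 200 x 6 x 3 = 3600
I = 3600 / 100 = $36

$36


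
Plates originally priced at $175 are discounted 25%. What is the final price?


Calculate the discount amount:
25% of $175 = $43.75
Subtract from original:
$175 - $43.75 = $131.25

$131.25


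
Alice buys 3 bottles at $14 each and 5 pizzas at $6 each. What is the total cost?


Cost of bottles:
3 x $14 = $42
Cost of pizzas:
5 x $6 = $30
Add both:
$42 + $30 = $72

$72


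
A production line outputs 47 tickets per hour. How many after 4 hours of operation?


Production rate: 47 tickets per hour
Time: 4 hours
Total: 47 x 4 = 188 tickets

188 tickets


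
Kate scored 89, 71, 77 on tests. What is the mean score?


Add the scores:
89 + 71 + 77 = 237
Divide by the number of tests:
237 / 3 = 79

79


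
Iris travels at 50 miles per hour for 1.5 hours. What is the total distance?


Use the formula: distance = speed x time
Speed = 50 mph, Time = 1.5 hours
50 x 1.5 = 75 miles

75 miles


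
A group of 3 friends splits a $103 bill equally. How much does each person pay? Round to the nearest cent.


Total bill: $103
Number of people: 3
Each pays: $103 / 3 = $34.3333... ≈ $34.33

$34.33


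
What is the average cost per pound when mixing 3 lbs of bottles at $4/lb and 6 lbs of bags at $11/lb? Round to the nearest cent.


Cost of bottles:
3 x $4 = $12
Cost of bags:
6 x $11 = $66
Total cost: $12 + $66 = $78
Total weight: 9 lbs
Average: $78 / 9 = $8.6666... ≈ $8.67/lb

$8.67/lb


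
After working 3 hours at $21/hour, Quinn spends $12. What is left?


Calculate earnings:
3 x $21 = $63
Subtract spending:
$63 - $12 = $51

$51


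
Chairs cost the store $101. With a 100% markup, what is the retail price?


Calculate the markup amount:
100% of $101 = $101
Add to cost:
$101 + $101 = $202

$202


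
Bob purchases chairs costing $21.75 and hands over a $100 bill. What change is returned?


Start with the amount paid:
$100
Subtract the price:
$100 - $21.75 = $78.25

$78.25


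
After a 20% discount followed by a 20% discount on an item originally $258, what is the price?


First discount:
20% of $258 = $51.60
Price after first discount:
$258 - $51.60 = $206.40
Second discount:
20% of $206.40 = $41.28
Final price:
$206.40 - $41.28 = $165.12

$165.12


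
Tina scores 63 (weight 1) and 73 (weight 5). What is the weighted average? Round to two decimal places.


Weighted sum:
1 x 63 + 5 x 73 = 428
Total weight:
1 + 5 = 6
Weighted average:
428 / 6 = 71.3333... ≈ 71.33

71.33


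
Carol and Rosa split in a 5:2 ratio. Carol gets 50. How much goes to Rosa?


Find the multiplier:
50 / 5 = 10
Apply to Rosa's share:
2 x 10 = 20

20


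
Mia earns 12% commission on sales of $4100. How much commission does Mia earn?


Convert rate to decimal:
12% = 0.12
Multiply by sales:
$4100 x 0.12 = $492

$492


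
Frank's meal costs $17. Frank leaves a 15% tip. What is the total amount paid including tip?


Calculate the tip:
15% of $17 = $2.55
Add tip to meal cost:
$17 + $2.55 = $19.55

$19.55


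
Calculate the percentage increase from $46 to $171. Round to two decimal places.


Find the absolute change:
|171 - 46| = 125
Divide by original and multiply by 100:
125 / 46 x 100 = 271.7391...% ≈ 271.74%

271.74%


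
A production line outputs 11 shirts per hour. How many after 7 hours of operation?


Production rate: 11 shirts per hour
Time: 7 hours
Total: 11 x 7 = 77 shirts

77 shirts


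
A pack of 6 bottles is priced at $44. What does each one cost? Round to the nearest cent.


Total cost: $44
Number of items: 6
Unit price: $44 / 6 = $7.3333... ≈ $7.33

$7.33


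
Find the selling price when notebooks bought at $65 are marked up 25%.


Calculate the markup amount:
25% of $65 = $16.25
Add to cost:
$65 + $16.25 = $81.25

$81.25


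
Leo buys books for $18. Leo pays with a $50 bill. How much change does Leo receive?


Start with the amount paid:
$50
Subtract the price:
$50 - $18 = $32

$32


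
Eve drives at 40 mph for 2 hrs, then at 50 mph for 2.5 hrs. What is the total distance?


Leg 1 distance:
40 x 2 = 80 miles
Leg 2 distance:
50 x 2.5 = 125 miles
Total distance:
80 + 125 = 205 miles

205 miles


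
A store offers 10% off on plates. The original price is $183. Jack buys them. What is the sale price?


Calculate the discount amount:
10% of $183 = $18.30
Subtract from original:
$183 - $18.30 = $164.70

$164.70


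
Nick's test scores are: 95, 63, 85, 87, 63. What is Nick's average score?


Add the scores:
95 + 63 + 85 + 87 + 63 = 393
Divide by the number of tests:
393 / 5 = 78.6

78.6


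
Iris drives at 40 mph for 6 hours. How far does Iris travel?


Use the formula: distance = speed x time
Speed = 40 mph, Time = 6 hours
40 x 6 = 240 miles

240 miles


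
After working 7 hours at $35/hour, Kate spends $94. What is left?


Calculate earnings:
7 x $35 = $245
Subtract spending:
$245 - $94 = $151

$151


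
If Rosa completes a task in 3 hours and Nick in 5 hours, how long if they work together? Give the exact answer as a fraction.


Rosa's rate: 1/3 of the job per hour
Nick's rate: 1/5 of the job per hour
Combined rate: 1/3 + 1/5 = 8/15 per hour
Time = 1 / (8/15) = 15/8 hours (≈ 1.88 hours)

15/8 hours


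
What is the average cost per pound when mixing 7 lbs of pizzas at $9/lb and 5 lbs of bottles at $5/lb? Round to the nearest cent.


Cost of pizzas:
7 x $9 = $63
Cost of bottles:
5 x $5 = $25
Total cost: $63 + $25 = $88
Total weight: 12 lbs
Average: $88 / 12 = $7.3333... ≈ $7.33/lb

$7.33/lb


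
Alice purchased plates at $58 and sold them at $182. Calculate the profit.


Selling price = $182
Cost price = $58
Profit = selling price - cost price:
Profit = $182 - $58 = $124

$124


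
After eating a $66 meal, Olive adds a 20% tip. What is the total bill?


Calculate the tip:
20% of $66 = $13.20
Add tip to meal cost:
$66 + $13.20 = $79.20

$79.20


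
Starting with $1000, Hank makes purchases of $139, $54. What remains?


Add up expenses:
$139 + $54 = $193
Subtract from budget:
$1000 - $193 = $807

$807


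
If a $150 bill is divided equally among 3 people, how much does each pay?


Total bill: $150
Number of people: 3
Each pays: $150 / 3 = $50

$50


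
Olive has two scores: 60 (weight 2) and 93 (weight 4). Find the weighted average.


Weighted sum:
2 x 60 + 4 x 93 = 492
Total weight:
2 + 4 = 6
Weighted average:
492 / 6 = 82

82


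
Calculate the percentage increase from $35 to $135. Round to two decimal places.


Find the absolute change:
|135 - 35| = 100
Divide by original and multiply by 100:
100 / 35 x 100 = 285.7142...% ≈ 285.71%

285.71%


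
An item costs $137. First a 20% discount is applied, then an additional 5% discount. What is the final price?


First discount:
20% of $137 = $27.40
Price after first discount:
$137 - $27.40 = $109.60
Second discount:
5% of $109.60 = $5.48
Final price:
$109.60 - $5.48 = $104.12

$104.12


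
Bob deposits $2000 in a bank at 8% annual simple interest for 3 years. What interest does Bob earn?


Use the formula I = P x R x T / 100
P x R x T = 2000 x 8 x 3 = 48000
I = 48000 / 100 = $480

$480


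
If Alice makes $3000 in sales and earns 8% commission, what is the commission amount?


Convert rate to decimal:
8% = 0.08
Multiply by sales:
$3000 x 0.08 = $240

$240


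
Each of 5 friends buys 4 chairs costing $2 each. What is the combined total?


Cost per person:
4 x $2 = $8
Group total:
5 x $8 = $40

$40


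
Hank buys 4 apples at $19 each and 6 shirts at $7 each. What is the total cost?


Cost of apples:
4 x $19 = $76
Cost of shirts:
6 x $7 = $42
Add both:
$76 + $42 = $118

$118


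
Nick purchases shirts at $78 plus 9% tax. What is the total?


Calculate the tax:
9% of $78 = $7.02
Add tax to price:
$78 + $7.02 = $85.02

$85.02


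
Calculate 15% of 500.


Convert percentage to decimal:
15% = 0.15
Multiply:
500 x 0.15 = 75

75
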